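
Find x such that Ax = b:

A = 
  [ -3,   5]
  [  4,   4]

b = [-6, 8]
x = [2, 0]

Row reduce the augmented matrix [A|b]:
R2 → R2 + (4/3)·R1
REF = 
  [  -3,    5,   -6]
  [   0, 32/3,    0]

Back-substitution:
x₂ = 0 / (32/3) = 0
x₁ = (-6 - (5)(0)) / (-3) = 2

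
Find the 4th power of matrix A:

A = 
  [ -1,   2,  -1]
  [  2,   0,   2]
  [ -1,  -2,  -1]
A² = A·A:
A²[1,1] = (-1)(-1) + (2)(2) + (-1)(-1) = 6
A²[1,2] = (-1)(2) + (2)(0) + (-1)(-2) = 0
A²[1,3] = (-1)(-1) + (2)(2) + (-1)(-1) = 6
A²[2,1] = (2)(-1) + (0)(2) + (2)(-1) = -4
A²[2,2] = (2)(2) + (0)(0) + (2)(-2) = 0
A²[2,3] = (2)(-1) + (0)(2) + (2)(-1) = -4
A²[3,1] = (-1)(-1) + (-2)(2) + (-1)(-1) = -2
A²[3,2] = (-1)(2) + (-2)(0) + (-1)(-2) = 0
A²[3,3] = (-1)(-1) + (-2)(2) + (-1)(-1) = -2
A² = 
  [  6,   0,   6]
  [ -4,   0,  -4]
  [ -2,   0,  -2]

A^3 = A^2·A:
A^3[1,1] = (6)(-1) + (0)(2) + (6)(-1) = -12
A^3[1,2] = (6)(2) + (0)(0) + (6)(-2) = 0
A^3[1,3] = (6)(-1) + (0)(2) + (6)(-1) = -12
A^3[2,1] = (-4)(-1) + (0)(2) + (-4)(-1) = 8
A^3[2,2] = (-4)(2) + (0)(0) + (-4)(-2) = 0
A^3[2,3] = (-4)(-1) + (0)(2) + (-4)(-1) = 8
A^3[3,1] = (-2)(-1) + (0)(2) + (-2)(-1) = 4
A^3[3,2] = (-2)(2) + (0)(0) + (-2)(-2) = 0
A^3[3,3] = (-2)(-1) + (0)(2) + (-2)(-1) = 4
A^3 = 
  [-12,   0, -12]
  [  8,   0,   8]
  [  4,   0,   4]

A^4 = A^3·A:
A^4[1,1] = (-12)(-1) + (0)(2) + (-12)(-1) = 24
A^4[1,2] = (-12)(2) + (0)(0) + (-12)(-2) = 0
A^4[1,3] = (-12)(-1) + (0)(2) + (-12)(-1) = 24
A^4[2,1] = (8)(-1) + (0)(2) + (8)(-1) = -16
A^4[2,2] = (8)(2) + (0)(0) + (8)(-2) = 0
A^4[2,3] = (8)(-1) + (0)(2) + (8)(-1) = -16
A^4[3,1] = (4)(-1) + (0)(2) + (4)(-1) = -8
A^4[3,2] = (4)(2) + (0)(0) + (4)(-2) = 0
A^4[3,3] = (4)(-1) + (0)(2) + (4)(-1) = -8
A^4 = 
  [ 24,   0,  24]
  [-16,   0, -16]
  [ -8,   0,  -8]

Therefore
A^4 = 
  [ 24,   0,  24]
  [-16,   0, -16]
  [ -8,   0,  -8]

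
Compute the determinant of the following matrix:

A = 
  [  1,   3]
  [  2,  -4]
For a 2×2 matrix, det = ad - bc = (1)(-4) - (3)(2) = -10

det(A) = -10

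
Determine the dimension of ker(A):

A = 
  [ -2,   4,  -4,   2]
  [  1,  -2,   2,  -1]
nullity(A) = 3

Row reduce:
R2 → R2 + (1/2)·R1
REF = 
  [ -2,   4,  -4,   2]
  [  0,   0,   0,   0]
Pivot columns: 1 → 1 pivot.
rank(A) = 1, so nullity(A) = 4 - 1 = 3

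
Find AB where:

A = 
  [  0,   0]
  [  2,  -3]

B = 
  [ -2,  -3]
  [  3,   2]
AB = 
  [  0,   0]
  [-13, -12]

A is 2×2 and B is 2×2, so AB is 2×2. Each entry is (row of A)·(column of B):
AB[1,1] = (0)(-2) + (0)(3) = 0
AB[1,2] = (0)(-3) + (0)(2) = 0
AB[2,1] = (2)(-2) + (-3)(3) = -13
AB[2,2] = (2)(-3) + (-3)(2) = -12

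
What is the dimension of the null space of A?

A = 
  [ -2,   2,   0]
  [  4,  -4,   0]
nullity(A) = 2

Row reduce:
R2 → R2 + (2)·R1
REF = 
  [ -2,   2,   0]
  [  0,   0,   0]
Pivot columns: 1 → 1 pivot.
rank(A) = 1, so nullity(A) = 3 - 1 = 2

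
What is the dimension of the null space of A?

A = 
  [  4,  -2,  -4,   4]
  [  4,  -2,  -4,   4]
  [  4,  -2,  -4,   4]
nullity(A) = 3

Row reduce:
R2 → R2 - (1)·R1
R3 → R3 - (1)·R1
REF = 
  [  4,  -2,  -4,   4]
  [  0,   0,   0,   0]
  [  0,   0,   0,   0]
Pivot columns: 1 → 1 pivot.
rank(A) = 1, so nullity(A) = 4 - 1 = 3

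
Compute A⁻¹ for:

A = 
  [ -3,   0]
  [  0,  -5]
det(A) = (-3)(-5) - (0)(0) = 15
For a 2×2 matrix, A⁻¹ = (1/det(A)) · [[d, -b], [-c, a]]
    = (1/15) · [[-5, 0], [0, -3]]

A⁻¹ = 
  [-1/3,    0]
  [   0, -1/5]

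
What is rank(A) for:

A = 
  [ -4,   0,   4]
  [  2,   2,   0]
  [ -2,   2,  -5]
Row reduce:
R2 → R2 + (1/2)·R1
R3 → R3 - (1/2)·R1
R3 → R3 - (1)·R2
REF = 
  [ -4,   0,   4]
  [  0,   2,   2]
  [  0,   0,  -9]
Pivot columns: 1, 2, 3 → 3 pivots.

rank(A) = 3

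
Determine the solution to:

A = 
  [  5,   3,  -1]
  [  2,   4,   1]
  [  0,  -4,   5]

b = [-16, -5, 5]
Row reduce the augmented matrix [A|b]:
R2 → R2 - (2/5)·R1
R3 → R3 + (10/7)·R2
REF = 
  [   5,    3,   -1,  -16]
  [   0, 14/5,  7/5,  7/5]
  [   0,    0,    7,    7]

Back-substitution:
x₃ = 7 / 7 = 1
x₂ = (7/5 - (7/5)(1)) / (14/5) = 0
x₁ = (-16 - (3)(0) - (-1)(1)) / 5 = -3

x = [-3, 0, 1]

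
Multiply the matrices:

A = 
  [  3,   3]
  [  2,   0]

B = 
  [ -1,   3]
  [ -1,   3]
AB = 
  [ -6,  18]
  [ -2,   6]

A is 2×2 and B is 2×2, so AB is 2×2. Each entry is (row of A)·(column of B):
AB[1,1] = (3)(-1) + (3)(-1) = -6
AB[1,2] = (3)(3) + (3)(3) = 18
AB[2,1] = (2)(-1) + (0)(-1) = -2
AB[2,2] = (2)(3) + (0)(3) = 6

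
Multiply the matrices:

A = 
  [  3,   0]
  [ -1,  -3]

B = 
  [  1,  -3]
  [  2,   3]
A is 2×2 and B is 2×2, so AB is 2×2. Each entry is (row of A)·(column of B):
AB[1,1] = (3)(1) + (0)(2) = 3
AB[1,2] = (3)(-3) + (0)(3) = -9
AB[2,1] = (-1)(1) + (-3)(2) = -7
AB[2,2] = (-1)(-3) + (-3)(3) = -6

AB = 
  [  3,  -9]
  [ -7,  -6]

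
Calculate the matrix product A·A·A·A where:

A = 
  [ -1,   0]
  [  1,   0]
A^4 = 
  [  1,   0]
  [ -1,   0]

A² = A·A:
A²[1,1] = (-1)(-1) + (0)(1) = 1
A²[1,2] = (-1)(0) + (0)(0) = 0
A²[2,1] = (1)(-1) + (0)(1) = -1
A²[2,2] = (1)(0) + (0)(0) = 0
A² = 
  [  1,   0]
  [ -1,   0]

A^3 = A^2·A:
A^3[1,1] = (1)(-1) + (0)(1) = -1
A^3[1,2] = (1)(0) + (0)(0) = 0
A^3[2,1] = (-1)(-1) + (0)(1) = 1
A^3[2,2] = (-1)(0) + (0)(0) = 0
A^3 = 
  [ -1,   0]
  [  1,   0]

A^4 = A^3·A:
A^4[1,1] = (-1)(-1) + (0)(1) = 1
A^4[1,2] = (-1)(0) + (0)(0) = 0
A^4[2,1] = (1)(-1) + (0)(1) = -1
A^4[2,2] = (1)(0) + (0)(0) = 0
A^4 = 
  [  1,   0]
  [ -1,   0]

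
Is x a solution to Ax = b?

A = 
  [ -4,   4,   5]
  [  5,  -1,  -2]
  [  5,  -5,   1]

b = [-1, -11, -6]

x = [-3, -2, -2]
No

Ax = [-6, -9, -7] ≠ b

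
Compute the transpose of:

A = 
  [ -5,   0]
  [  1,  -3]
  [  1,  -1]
Aᵀ = 
  [ -5,   1,   1]
  [  0,  -3,  -1]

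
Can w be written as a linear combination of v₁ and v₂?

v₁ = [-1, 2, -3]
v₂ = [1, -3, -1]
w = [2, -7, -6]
Yes

Form the augmented matrix and row-reduce:
[v₁|v₂|w] = 
  [ -1,   1,   2]
  [  2,  -3,  -7]
  [ -3,  -1,  -6]
R2 → R2 + (2)·R1
R3 → R3 - (3)·R1
R3 → R3 - (4)·R2
REF = 
  [ -1,   1,   2]
  [  0,  -1,  -3]
  [  0,   0,   0]

No row of the form [0 0 | nonzero], so the system is consistent. Back-substitution gives c₁ = 1, c₂ = 3: w = (1)·v₁ + (3)·v₂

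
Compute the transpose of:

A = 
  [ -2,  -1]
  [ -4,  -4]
Aᵀ = 
  [ -2,  -4]
  [ -1,  -4]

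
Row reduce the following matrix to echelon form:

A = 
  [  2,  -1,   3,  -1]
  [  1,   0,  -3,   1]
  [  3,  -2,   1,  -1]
Row operations:
R2 → R2 - (1/2)·R1
R3 → R3 - (3/2)·R1
R3 → R3 + (1)·R2

Resulting echelon form:
REF = 
  [   2,   -1,    3,   -1]
  [   0,  1/2, -9/2,  3/2]
  [   0,    0,   -8,    2]

Rank = 3 (number of non-zero pivot rows).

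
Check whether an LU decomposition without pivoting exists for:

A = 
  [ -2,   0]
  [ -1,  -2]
Yes.
A[1,1] = -2 ≠ 0, so Gaussian elimination proceeds without a row swap: multiplier ℓ₂₁ = (-1)/(-2) = 1/2, and U[2,2] = -2 - (1/2)(0) = -2.
L = 
  [  1,   0]
  [1/2,   1]
U = 
  [ -2,   0]
  [  0,  -2]
Check row 2 of LU: [(1/2)(-2), (1/2)(0) + (-2)] = [-1, -2] = row 2 of A ✓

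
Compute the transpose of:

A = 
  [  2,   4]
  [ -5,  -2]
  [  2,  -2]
Aᵀ = 
  [  2,  -5,   2]
  [  4,  -2,  -2]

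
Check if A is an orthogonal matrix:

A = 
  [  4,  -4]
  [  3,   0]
No

AᵀA = 
  [ 25, -16]
  [-16,  16]
≠ I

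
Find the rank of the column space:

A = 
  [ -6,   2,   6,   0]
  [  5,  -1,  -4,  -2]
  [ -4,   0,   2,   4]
Row reduce:
R2 → R2 + (5/6)·R1
R3 → R3 - (2/3)·R1
R3 → R3 + (2)·R2
REF = 
  [ -6,   2,   6,   0]
  [  0, 2/3,   1,  -2]
  [  0,   0,   0,   0]
Pivot columns: 1, 2 → 2 pivots.
dim(Col(A)) = number of pivot columns = 2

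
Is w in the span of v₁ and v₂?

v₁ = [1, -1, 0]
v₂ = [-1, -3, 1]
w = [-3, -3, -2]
No

Form the augmented matrix and row-reduce:
[v₁|v₂|w] = 
  [  1,  -1,  -3]
  [ -1,  -3,  -3]
  [  0,   1,  -2]
R2 → R2 + (1)·R1
R3 → R3 + (1/4)·R2
REF = 
  [   1,   -1,   -3]
  [   0,   -4,   -6]
  [   0,    0, -7/2]

Row 3 reads [0 0 | -7/2], i.e. 0 = -7/2, so the system is inconsistent and w ∉ span{v₁, v₂}.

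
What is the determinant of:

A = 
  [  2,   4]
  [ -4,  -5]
6

For a 2×2 matrix, det = ad - bc = (2)(-5) - (4)(-4) = 6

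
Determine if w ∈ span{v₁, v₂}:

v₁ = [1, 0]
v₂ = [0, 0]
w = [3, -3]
No

Form the augmented matrix and row-reduce:
[v₁|v₂|w] = 
  [  1,   0,   3]
  [  0,   0,  -3]
(already in echelon form — no row operations needed)

Row 2 reads [0 0 | -3], i.e. 0 = -3, so the system is inconsistent and w ∉ span{v₁, v₂}.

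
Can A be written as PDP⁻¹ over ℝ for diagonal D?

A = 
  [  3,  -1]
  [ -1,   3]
Yes

tr(A) = 6, det(A) = 8
Characteristic polynomial: λ² - tr(A)λ + det(A) = λ² - 6λ + 8
λ² - 6λ + 8 = (λ - 2)(λ - 4)
Eigenvalues: 4, 2
λ=2: alg. mult. = 1, geom. mult. = 2 - rank(A - (2)I) = 2 - 1 = 1
λ=4: alg. mult. = 1, geom. mult. = 2 - rank(A - (4)I) = 2 - 1 = 1
Sum of geometric multiplicities equals n, so A has n independent eigenvectors.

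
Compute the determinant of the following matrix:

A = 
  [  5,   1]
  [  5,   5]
For a 2×2 matrix, det = ad - bc = (5)(5) - (1)(5) = 20

det(A) = 20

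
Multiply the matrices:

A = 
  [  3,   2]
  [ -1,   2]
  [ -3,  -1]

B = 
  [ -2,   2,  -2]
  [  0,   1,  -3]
A is 3×2 and B is 2×3, so AB is 3×3. Each entry is (row of A)·(column of B):
AB[1,1] = (3)(-2) + (2)(0) = -6
AB[1,2] = (3)(2) + (2)(1) = 8
AB[1,3] = (3)(-2) + (2)(-3) = -12
AB[2,1] = (-1)(-2) + (2)(0) = 2
AB[2,2] = (-1)(2) + (2)(1) = 0
AB[2,3] = (-1)(-2) + (2)(-3) = -4
AB[3,1] = (-3)(-2) + (-1)(0) = 6
AB[3,2] = (-3)(2) + (-1)(1) = -7
AB[3,3] = (-3)(-2) + (-1)(-3) = 9

AB = 
  [ -6,   8, -12]
  [  2,   0,  -4]
  [  6,  -7,   9]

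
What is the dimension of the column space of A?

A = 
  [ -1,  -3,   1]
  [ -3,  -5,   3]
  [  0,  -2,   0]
dim(Col(A)) = 2

Row reduce:
R2 → R2 - (3)·R1
R3 → R3 + (1/2)·R2
REF = 
  [ -1,  -3,   1]
  [  0,   4,   0]
  [  0,   0,   0]
Pivot columns: 1, 2 → 2 pivots.
dim(Col(A)) = number of pivot columns = 2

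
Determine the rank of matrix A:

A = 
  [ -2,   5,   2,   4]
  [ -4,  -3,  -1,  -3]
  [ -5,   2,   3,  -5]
rank(A) = 3

Row reduce:
R2 → R2 - (2)·R1
R3 → R3 - (5/2)·R1
R3 → R3 - (21/26)·R2
REF = 
  [     -2,       5,       2,       4]
  [      0,     -13,      -5,     -11]
  [      0,       0,   53/26, -159/26]
Pivot columns: 1, 2, 3 → 3 pivots.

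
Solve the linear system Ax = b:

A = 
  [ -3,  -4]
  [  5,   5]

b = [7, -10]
x = [-1, -1]

Row reduce the augmented matrix [A|b]:
R2 → R2 + (5/3)·R1
REF = 
  [  -3,   -4,    7]
  [   0, -5/3,  5/3]

Back-substitution:
x₂ = (5/3) / (-5/3) = -1
x₁ = (7 - (-4)(-1)) / (-3) = -1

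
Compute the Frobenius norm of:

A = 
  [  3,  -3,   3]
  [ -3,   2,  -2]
||A||_F = 6.633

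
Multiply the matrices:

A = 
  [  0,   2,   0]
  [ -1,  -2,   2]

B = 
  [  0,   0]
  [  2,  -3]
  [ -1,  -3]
AB = 
  [  4,  -6]
  [ -6,   0]

A is 2×3 and B is 3×2, so AB is 2×2. Each entry is (row of A)·(column of B):
AB[1,1] = (0)(0) + (2)(2) + (0)(-1) = 4
AB[1,2] = (0)(0) + (2)(-3) + (0)(-3) = -6
AB[2,1] = (-1)(0) + (-2)(2) + (2)(-1) = -6
AB[2,2] = (-1)(0) + (-2)(-3) + (2)(-3) = 0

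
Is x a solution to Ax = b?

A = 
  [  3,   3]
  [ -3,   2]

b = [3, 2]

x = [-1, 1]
No

Ax = [0, 5] ≠ b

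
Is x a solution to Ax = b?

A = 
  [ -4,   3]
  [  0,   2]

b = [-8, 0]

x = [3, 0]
No

Ax = [-12, 0] ≠ b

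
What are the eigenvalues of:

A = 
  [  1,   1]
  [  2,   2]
tr(A) = 3, det(A) = 0
Characteristic polynomial: λ² - tr(A)λ + det(A) = λ² - 3λ
λ² - 3λ = λ(λ - 3)

λ = 3, 0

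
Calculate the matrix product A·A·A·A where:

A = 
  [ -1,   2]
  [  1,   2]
A² = A·A:
A²[1,1] = (-1)(-1) + (2)(1) = 3
A²[1,2] = (-1)(2) + (2)(2) = 2
A²[2,1] = (1)(-1) + (2)(1) = 1
A²[2,2] = (1)(2) + (2)(2) = 6
A² = 
  [  3,   2]
  [  1,   6]

A^3 = A^2·A:
A^3[1,1] = (3)(-1) + (2)(1) = -1
A^3[1,2] = (3)(2) + (2)(2) = 10
A^3[2,1] = (1)(-1) + (6)(1) = 5
A^3[2,2] = (1)(2) + (6)(2) = 14
A^3 = 
  [ -1,  10]
  [  5,  14]

A^4 = A^3·A:
A^4[1,1] = (-1)(-1) + (10)(1) = 11
A^4[1,2] = (-1)(2) + (10)(2) = 18
A^4[2,1] = (5)(-1) + (14)(1) = 9
A^4[2,2] = (5)(2) + (14)(2) = 38
A^4 = 
  [ 11,  18]
  [  9,  38]

Therefore
A^4 = 
  [ 11,  18]
  [  9,  38]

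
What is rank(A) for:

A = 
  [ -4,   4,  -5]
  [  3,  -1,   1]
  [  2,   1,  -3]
Row reduce:
R2 → R2 + (3/4)·R1
R3 → R3 + (1/2)·R1
R3 → R3 - (3/2)·R2
REF = 
  [   -4,     4,    -5]
  [    0,     2, -11/4]
  [    0,     0, -11/8]
Pivot columns: 1, 2, 3 → 3 pivots.

rank(A) = 3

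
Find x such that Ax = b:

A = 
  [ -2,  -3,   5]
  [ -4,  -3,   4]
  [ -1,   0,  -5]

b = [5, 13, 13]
x = [-3, -3, -2]

Row reduce the augmented matrix [A|b]:
R2 → R2 - (2)·R1
R3 → R3 - (1/2)·R1
R3 → R3 - (1/2)·R2
REF = 
  [  -2,   -3,    5,    5]
  [   0,    3,   -6,    3]
  [   0,    0, -9/2,    9]

Back-substitution:
x₃ = 9 / (-9/2) = -2
x₂ = (3 - (-6)(-2)) / 3 = -3
x₁ = (5 - (-3)(-3) - (5)(-2)) / (-2) = -3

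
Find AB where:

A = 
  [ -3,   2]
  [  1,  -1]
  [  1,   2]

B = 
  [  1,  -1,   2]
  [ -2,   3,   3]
AB = 
  [ -7,   9,   0]
  [  3,  -4,  -1]
  [ -3,   5,   8]

A is 3×2 and B is 2×3, so AB is 3×3. Each entry is (row of A)·(column of B):
AB[1,1] = (-3)(1) + (2)(-2) = -7
AB[1,2] = (-3)(-1) + (2)(3) = 9
AB[1,3] = (-3)(2) + (2)(3) = 0
AB[2,1] = (1)(1) + (-1)(-2) = 3
AB[2,2] = (1)(-1) + (-1)(3) = -4
AB[2,3] = (1)(2) + (-1)(3) = -1
AB[3,1] = (1)(1) + (2)(-2) = -3
AB[3,2] = (1)(-1) + (2)(3) = 5
AB[3,3] = (1)(2) + (2)(3) = 8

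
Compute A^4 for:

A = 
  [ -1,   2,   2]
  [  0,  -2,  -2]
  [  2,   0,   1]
A² = A·A:
A²[1,1] = (-1)(-1) + (2)(0) + (2)(2) = 5
A²[1,2] = (-1)(2) + (2)(-2) + (2)(0) = -6
A²[1,3] = (-1)(2) + (2)(-2) + (2)(1) = -4
A²[2,1] = (0)(-1) + (-2)(0) + (-2)(2) = -4
A²[2,2] = (0)(2) + (-2)(-2) + (-2)(0) = 4
A²[2,3] = (0)(2) + (-2)(-2) + (-2)(1) = 2
A²[3,1] = (2)(-1) + (0)(0) + (1)(2) = 0
A²[3,2] = (2)(2) + (0)(-2) + (1)(0) = 4
A²[3,3] = (2)(2) + (0)(-2) + (1)(1) = 5
A² = 
  [  5,  -6,  -4]
  [ -4,   4,   2]
  [  0,   4,   5]

A^3 = A^2·A:
A^3[1,1] = (5)(-1) + (-6)(0) + (-4)(2) = -13
A^3[1,2] = (5)(2) + (-6)(-2) + (-4)(0) = 22
A^3[1,3] = (5)(2) + (-6)(-2) + (-4)(1) = 18
A^3[2,1] = (-4)(-1) + (4)(0) + (2)(2) = 8
A^3[2,2] = (-4)(2) + (4)(-2) + (2)(0) = -16
A^3[2,3] = (-4)(2) + (4)(-2) + (2)(1) = -14
A^3[3,1] = (0)(-1) + (4)(0) + (5)(2) = 10
A^3[3,2] = (0)(2) + (4)(-2) + (5)(0) = -8
A^3[3,3] = (0)(2) + (4)(-2) + (5)(1) = -3
A^3 = 
  [-13,  22,  18]
  [  8, -16, -14]
  [ 10,  -8,  -3]

A^4 = A^3·A:
A^4[1,1] = (-13)(-1) + (22)(0) + (18)(2) = 49
A^4[1,2] = (-13)(2) + (22)(-2) + (18)(0) = -70
A^4[1,3] = (-13)(2) + (22)(-2) + (18)(1) = -52
A^4[2,1] = (8)(-1) + (-16)(0) + (-14)(2) = -36
A^4[2,2] = (8)(2) + (-16)(-2) + (-14)(0) = 48
A^4[2,3] = (8)(2) + (-16)(-2) + (-14)(1) = 34
A^4[3,1] = (10)(-1) + (-8)(0) + (-3)(2) = -16
A^4[3,2] = (10)(2) + (-8)(-2) + (-3)(0) = 36
A^4[3,3] = (10)(2) + (-8)(-2) + (-3)(1) = 33
A^4 = 
  [ 49, -70, -52]
  [-36,  48,  34]
  [-16,  36,  33]

Therefore
A^4 = 
  [ 49, -70, -52]
  [-36,  48,  34]
  [-16,  36,  33]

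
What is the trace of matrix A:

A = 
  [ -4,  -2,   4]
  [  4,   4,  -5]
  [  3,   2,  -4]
-4

tr(A) = -4 + 4 + -4 = -4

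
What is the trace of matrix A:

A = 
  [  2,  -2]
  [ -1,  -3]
-1

tr(A) = 2 + -3 = -1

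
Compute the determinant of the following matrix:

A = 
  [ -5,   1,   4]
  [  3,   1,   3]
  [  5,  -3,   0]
-86

Cofactor expansion along row 1:
det(A) = (-5)·((1)(0) - (3)(-3)) - (1)·((3)(0) - (3)(5)) + (4)·((3)(-3) - (1)(5))
  = (-5)(9) - (1)(-15) + (4)(-14)
  = -86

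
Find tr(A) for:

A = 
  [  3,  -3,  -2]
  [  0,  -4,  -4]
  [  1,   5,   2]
1

tr(A) = 3 + -4 + 2 = 1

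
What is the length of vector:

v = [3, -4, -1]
5.099

||v||₂ = √((3)² + (-4)² + (-1)²) = √26 = 5.099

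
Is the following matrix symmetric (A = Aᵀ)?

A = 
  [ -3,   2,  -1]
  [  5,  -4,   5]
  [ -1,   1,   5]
No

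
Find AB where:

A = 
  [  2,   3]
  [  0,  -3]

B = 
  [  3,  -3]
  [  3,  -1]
AB = 
  [ 15,  -9]
  [ -9,   3]

A is 2×2 and B is 2×2, so AB is 2×2. Each entry is (row of A)·(column of B):
AB[1,1] = (2)(3) + (3)(3) = 15
AB[1,2] = (2)(-3) + (3)(-1) = -9
AB[2,1] = (0)(3) + (-3)(3) = -9
AB[2,2] = (0)(-3) + (-3)(-1) = 3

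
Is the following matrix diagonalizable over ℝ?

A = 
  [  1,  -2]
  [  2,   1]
No

tr(A) = 2, det(A) = 5
Characteristic polynomial: λ² - tr(A)λ + det(A) = λ² - 2λ + 5
λ² - 2λ + 5 = 0  ⇒  λ = (2 ± √((-2)² - 4·(5)))/2 = (2 ± √(-16))/2
  = 1 + 2i,  1 - 2i
Eigenvalues: 1 + 2i, 1 - 2i  (≈ 1 + 2i, 1 - 2i)
Has complex eigenvalues (not diagonalizable over ℝ).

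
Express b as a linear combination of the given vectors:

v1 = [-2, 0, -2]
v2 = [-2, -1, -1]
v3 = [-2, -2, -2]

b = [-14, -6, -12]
c1 = 3, c2 = 2, c3 = 2

b = 3·v1 + 2·v2 + 2·v3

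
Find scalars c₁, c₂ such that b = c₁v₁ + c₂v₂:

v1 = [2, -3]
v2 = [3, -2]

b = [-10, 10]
c1 = -2, c2 = -2

b = -2·v1 + -2·v2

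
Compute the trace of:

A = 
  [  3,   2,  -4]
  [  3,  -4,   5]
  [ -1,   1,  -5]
-6

tr(A) = 3 + -4 + -5 = -6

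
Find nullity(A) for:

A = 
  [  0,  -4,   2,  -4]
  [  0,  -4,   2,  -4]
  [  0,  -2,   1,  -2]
nullity(A) = 3

Row reduce:
R2 → R2 - (1)·R1
R3 → R3 - (1/2)·R1
REF = 
  [  0,  -4,   2,  -4]
  [  0,   0,   0,   0]
  [  0,   0,   0,   0]
Pivot columns: 2 → 1 pivot.
rank(A) = 1, so nullity(A) = 4 - 1 = 3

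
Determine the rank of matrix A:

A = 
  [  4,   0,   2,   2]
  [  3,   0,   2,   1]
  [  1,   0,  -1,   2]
Row reduce:
R2 → R2 - (3/4)·R1
R3 → R3 - (1/4)·R1
R3 → R3 + (3)·R2
REF = 
  [   4,    0,    2,    2]
  [   0,    0,  1/2, -1/2]
  [   0,    0,    0,    0]
Pivot columns: 1, 3 → 2 pivots.

rank(A) = 2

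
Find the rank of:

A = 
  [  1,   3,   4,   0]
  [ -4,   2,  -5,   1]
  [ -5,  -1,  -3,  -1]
rank(A) = 3

Row reduce:
R2 → R2 + (4)·R1
R3 → R3 + (5)·R1
R3 → R3 - (1)·R2
REF = 
  [  1,   3,   4,   0]
  [  0,  14,  11,   1]
  [  0,   0,   6,  -2]
Pivot columns: 1, 2, 3 → 3 pivots.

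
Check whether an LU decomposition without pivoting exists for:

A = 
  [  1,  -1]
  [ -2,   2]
Yes.
A[1,1] = 1 ≠ 0, so Gaussian elimination proceeds without a row swap: multiplier ℓ₂₁ = (-2)/(1) = -2, and U[2,2] = 2 - (-2)(-1) = 0.
L = 
  [  1,   0]
  [ -2,   1]
U = 
  [  1,  -1]
  [  0,   0]
Check row 2 of LU: [(-2)(1), (-2)(-1) + 0] = [-2, 2] = row 2 of A ✓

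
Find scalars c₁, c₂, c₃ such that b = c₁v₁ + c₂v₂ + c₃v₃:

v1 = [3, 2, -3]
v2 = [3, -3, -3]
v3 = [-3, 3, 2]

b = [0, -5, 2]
c1 = -1, c2 = -1, c3 = -2

b = -1·v1 + -1·v2 + -2·v3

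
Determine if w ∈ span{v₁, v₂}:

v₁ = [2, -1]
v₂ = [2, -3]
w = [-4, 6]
Yes

Form the augmented matrix and row-reduce:
[v₁|v₂|w] = 
  [  2,   2,  -4]
  [ -1,  -3,   6]
R2 → R2 + (1/2)·R1
REF = 
  [  2,   2,  -4]
  [  0,  -2,   4]

No row of the form [0 0 | nonzero], so the system is consistent. Back-substitution gives c₁ = 0, c₂ = -2: w = (0)·v₁ + (-2)·v₂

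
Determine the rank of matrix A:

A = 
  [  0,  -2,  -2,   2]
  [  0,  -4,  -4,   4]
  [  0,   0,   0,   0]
Row reduce:
R2 → R2 - (2)·R1
REF = 
  [  0,  -2,  -2,   2]
  [  0,   0,   0,   0]
  [  0,   0,   0,   0]
Pivot columns: 2 → 1 pivot.

rank(A) = 1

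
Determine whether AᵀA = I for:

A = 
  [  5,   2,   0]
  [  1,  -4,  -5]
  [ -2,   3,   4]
No

AᵀA = 
  [ 30,   0, -13]
  [  0,  29,  32]
  [-13,  32,  41]
≠ I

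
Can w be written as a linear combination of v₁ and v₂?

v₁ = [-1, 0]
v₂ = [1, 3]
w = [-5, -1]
Yes

Form the augmented matrix and row-reduce:
[v₁|v₂|w] = 
  [ -1,   1,  -5]
  [  0,   3,  -1]
(already in echelon form — no row operations needed)

No row of the form [0 0 | nonzero], so the system is consistent. Back-substitution gives c₁ = 14/3, c₂ = -1/3: w = (14/3)·v₁ + (-1/3)·v₂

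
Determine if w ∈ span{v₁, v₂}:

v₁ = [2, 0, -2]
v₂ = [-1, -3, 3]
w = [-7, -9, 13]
Yes

Form the augmented matrix and row-reduce:
[v₁|v₂|w] = 
  [  2,  -1,  -7]
  [  0,  -3,  -9]
  [ -2,   3,  13]
R3 → R3 + (1)·R1
R3 → R3 + (2/3)·R2
REF = 
  [  2,  -1,  -7]
  [  0,  -3,  -9]
  [  0,   0,   0]

No row of the form [0 0 | nonzero], so the system is consistent. Back-substitution gives c₁ = -2, c₂ = 3: w = (-2)·v₁ + (3)·v₂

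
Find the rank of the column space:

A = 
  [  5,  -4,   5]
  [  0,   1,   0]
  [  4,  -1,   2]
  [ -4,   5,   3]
Row reduce:
R3 → R3 - (4/5)·R1
R4 → R4 + (4/5)·R1
R3 → R3 - (11/5)·R2
R4 → R4 - (9/5)·R2
R4 → R4 + (7/2)·R3
REF = 
  [  5,  -4,   5]
  [  0,   1,   0]
  [  0,   0,  -2]
  [  0,   0,   0]
Pivot columns: 1, 2, 3 → 3 pivots.
dim(Col(A)) = number of pivot columns = 3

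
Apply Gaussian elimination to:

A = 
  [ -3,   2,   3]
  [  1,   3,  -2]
Row operations:
R2 → R2 + (1/3)·R1

Resulting echelon form:
REF = 
  [  -3,    2,    3]
  [   0, 11/3,   -1]

Rank = 2 (number of non-zero pivot rows).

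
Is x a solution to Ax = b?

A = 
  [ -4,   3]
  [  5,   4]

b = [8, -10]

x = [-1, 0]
No

Ax = [4, -5] ≠ b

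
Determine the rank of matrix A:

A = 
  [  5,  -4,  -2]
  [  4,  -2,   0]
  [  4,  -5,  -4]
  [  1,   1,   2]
rank(A) = 2

Row reduce:
R2 → R2 - (4/5)·R1
R3 → R3 - (4/5)·R1
R4 → R4 - (1/5)·R1
R3 → R3 + (3/2)·R2
R4 → R4 - (3/2)·R2
REF = 
  [  5,  -4,  -2]
  [  0, 6/5, 8/5]
  [  0,   0,   0]
  [  0,   0,   0]
Pivot columns: 1, 2 → 2 pivots.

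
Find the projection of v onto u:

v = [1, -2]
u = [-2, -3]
proj_u(v) = [-8/13, -12/13]

v·u = (1)(-2) + (-2)(-3) = 4
u·u = (-2)² + (-3)² = 13
proj_u(v) = (v·u / u·u) × u = (4/13) × u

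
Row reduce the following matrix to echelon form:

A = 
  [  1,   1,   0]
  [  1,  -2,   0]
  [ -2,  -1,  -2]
Row operations:
R2 → R2 - (1)·R1
R3 → R3 + (2)·R1
R3 → R3 + (1/3)·R2

Resulting echelon form:
REF = 
  [  1,   1,   0]
  [  0,  -3,   0]
  [  0,   0,  -2]

Rank = 3 (number of non-zero pivot rows).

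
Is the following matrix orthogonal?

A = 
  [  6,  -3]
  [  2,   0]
No

AᵀA = 
  [ 40, -18]
  [-18,   9]
≠ I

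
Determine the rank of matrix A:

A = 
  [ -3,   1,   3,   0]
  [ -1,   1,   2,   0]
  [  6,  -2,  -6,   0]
rank(A) = 2

Row reduce:
R2 → R2 - (1/3)·R1
R3 → R3 + (2)·R1
REF = 
  [ -3,   1,   3,   0]
  [  0, 2/3,   1,   0]
  [  0,   0,   0,   0]
Pivot columns: 1, 2 → 2 pivots.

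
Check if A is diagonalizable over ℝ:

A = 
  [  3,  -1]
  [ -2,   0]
Yes

tr(A) = 3, det(A) = -2
Characteristic polynomial: λ² - tr(A)λ + det(A) = λ² - 3λ - 2
λ² - 3λ - 2 = 0  ⇒  λ = (3 ± √((-3)² - 4·(-2)))/2 = (3 ± √(17))/2
  = (3 + √17)/2,  (3 - √17)/2
Eigenvalues: (3 + √17)/2, (3 - √17)/2  (≈ 3.562, -0.5616)
The two irrational eigenvalues are distinct (simple), so each has alg. mult. = geom. mult. = 1.
Sum of geometric multiplicities equals n, so A has n independent eigenvectors.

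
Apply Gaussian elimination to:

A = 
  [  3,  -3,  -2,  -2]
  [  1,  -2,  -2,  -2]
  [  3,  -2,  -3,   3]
Row operations:
R2 → R2 - (1/3)·R1
R3 → R3 - (1)·R1
R3 → R3 + (1)·R2

Resulting echelon form:
REF = 
  [   3,   -3,   -2,   -2]
  [   0,   -1, -4/3, -4/3]
  [   0,    0, -7/3, 11/3]

Rank = 3 (number of non-zero pivot rows).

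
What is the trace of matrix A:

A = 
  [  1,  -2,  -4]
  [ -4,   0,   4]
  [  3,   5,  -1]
0

tr(A) = 1 + 0 + -1 = 0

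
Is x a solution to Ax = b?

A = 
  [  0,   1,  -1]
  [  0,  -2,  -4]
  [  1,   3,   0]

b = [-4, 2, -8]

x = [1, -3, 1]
Yes

Ax = [-4, 2, -8] = b ✓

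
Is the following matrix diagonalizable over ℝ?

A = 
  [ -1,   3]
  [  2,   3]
Yes

tr(A) = 2, det(A) = -9
Characteristic polynomial: λ² - tr(A)λ + det(A) = λ² - 2λ - 9
λ² - 2λ - 9 = 0  ⇒  λ = (2 ± √((-2)² - 4·(-9)))/2 = (2 ± √(40))/2
  = 1 + √10,  1 - √10
Eigenvalues: 1 + √10, 1 - √10  (≈ 4.162, -2.162)
The two irrational eigenvalues are distinct (simple), so each has alg. mult. = geom. mult. = 1.
Sum of geometric multiplicities equals n, so A has n independent eigenvectors.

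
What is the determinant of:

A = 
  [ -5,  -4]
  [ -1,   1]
For a 2×2 matrix, det = ad - bc = (-5)(1) - (-4)(-1) = -9

det(A) = -9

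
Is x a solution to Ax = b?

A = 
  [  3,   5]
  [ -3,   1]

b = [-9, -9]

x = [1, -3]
No

Ax = [-12, -6] ≠ b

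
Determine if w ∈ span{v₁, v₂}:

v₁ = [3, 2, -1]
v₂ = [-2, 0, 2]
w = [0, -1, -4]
No

Form the augmented matrix and row-reduce:
[v₁|v₂|w] = 
  [  3,  -2,   0]
  [  2,   0,  -1]
  [ -1,   2,  -4]
R2 → R2 - (2/3)·R1
R3 → R3 + (1/3)·R1
R3 → R3 - (1)·R2
REF = 
  [  3,  -2,   0]
  [  0, 4/3,  -1]
  [  0,   0,  -3]

Row 3 reads [0 0 | -3], i.e. 0 = -3, so the system is inconsistent and w ∉ span{v₁, v₂}.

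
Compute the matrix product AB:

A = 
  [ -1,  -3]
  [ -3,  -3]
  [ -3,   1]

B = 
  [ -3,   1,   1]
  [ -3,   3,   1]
AB = 
  [ 12, -10,  -4]
  [ 18, -12,  -6]
  [  6,   0,  -2]

A is 3×2 and B is 2×3, so AB is 3×3. Each entry is (row of A)·(column of B):
AB[1,1] = (-1)(-3) + (-3)(-3) = 12
AB[1,2] = (-1)(1) + (-3)(3) = -10
AB[1,3] = (-1)(1) + (-3)(1) = -4
AB[2,1] = (-3)(-3) + (-3)(-3) = 18
AB[2,2] = (-3)(1) + (-3)(3) = -12
AB[2,3] = (-3)(1) + (-3)(1) = -6
AB[3,1] = (-3)(-3) + (1)(-3) = 6
AB[3,2] = (-3)(1) + (1)(3) = 0
AB[3,3] = (-3)(1) + (1)(1) = -2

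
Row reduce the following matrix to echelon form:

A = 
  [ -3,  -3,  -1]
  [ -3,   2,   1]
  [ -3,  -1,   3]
Row operations:
R2 → R2 - (1)·R1
R3 → R3 - (1)·R1
R3 → R3 - (2/5)·R2

Resulting echelon form:
REF = 
  [  -3,   -3,   -1]
  [   0,    5,    2]
  [   0,    0, 16/5]

Rank = 3 (number of non-zero pivot rows).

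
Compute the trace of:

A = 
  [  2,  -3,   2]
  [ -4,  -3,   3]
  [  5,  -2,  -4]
-5

tr(A) = 2 + -3 + -4 = -5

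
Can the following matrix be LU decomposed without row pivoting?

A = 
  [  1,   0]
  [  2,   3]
Yes.
A[1,1] = 1 ≠ 0, so Gaussian elimination proceeds without a row swap: multiplier ℓ₂₁ = (2)/(1) = 2, and U[2,2] = 3 - (2)(0) = 3.
L = 
  [  1,   0]
  [  2,   1]
U = 
  [  1,   0]
  [  0,   3]
Check row 2 of LU: [(2)(1), (2)(0) + 3] = [2, 3] = row 2 of A ✓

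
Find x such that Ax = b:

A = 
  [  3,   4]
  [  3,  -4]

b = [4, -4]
x = [0, 1]

Row reduce the augmented matrix [A|b]:
R2 → R2 - (1)·R1
REF = 
  [  3,   4,   4]
  [  0,  -8,  -8]

Back-substitution:
x₂ = (-8) / (-8) = 1
x₁ = (4 - (4)(1)) / 3 = 0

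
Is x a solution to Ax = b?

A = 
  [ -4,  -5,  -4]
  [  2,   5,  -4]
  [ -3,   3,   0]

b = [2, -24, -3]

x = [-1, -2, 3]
Yes

Ax = [2, -24, -3] = b ✓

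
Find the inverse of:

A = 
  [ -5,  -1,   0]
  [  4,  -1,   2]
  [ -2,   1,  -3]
det(A) = (-5)·((-1)(-3) - (2)(1)) - (-1)·((4)(-3) - (2)(-2)) + (0)·((4)(1) - (-1)(-2))
  = (-5)(1) - (-1)(-8) + (0)(2)
  = -13
det(A) = -13 ≠ 0, so A is invertible.

Cofactors Cᵢⱼ = (-1)ⁱ⁺ʲ·Mᵢⱼ:
C = 
  [  1,   8,   2]
  [ -3,  15,   7]
  [ -2,  10,   9]

adj(A) = Cᵀ:
adj(A) = 
  [  1,  -3,  -2]
  [  8,  15,  10]
  [  2,   7,   9]

A⁻¹ = (-1/13) · adj(A):
A⁻¹ = 
  [ -1/13,   3/13,   2/13]
  [ -8/13, -15/13, -10/13]
  [ -2/13,  -7/13,  -9/13]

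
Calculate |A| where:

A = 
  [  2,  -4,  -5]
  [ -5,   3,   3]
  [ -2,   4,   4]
Cofactor expansion along row 1:
det(A) = (2)·((3)(4) - (3)(4)) - (-4)·((-5)(4) - (3)(-2)) + (-5)·((-5)(4) - (3)(-2))
  = (2)(0) - (-4)(-14) + (-5)(-14)
  = 14

det(A) = 14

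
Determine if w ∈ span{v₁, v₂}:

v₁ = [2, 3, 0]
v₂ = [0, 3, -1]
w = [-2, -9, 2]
Yes

Form the augmented matrix and row-reduce:
[v₁|v₂|w] = 
  [  2,   0,  -2]
  [  3,   3,  -9]
  [  0,  -1,   2]
R2 → R2 - (3/2)·R1
R3 → R3 + (1/3)·R2
REF = 
  [  2,   0,  -2]
  [  0,   3,  -6]
  [  0,   0,   0]

No row of the form [0 0 | nonzero], so the system is consistent. Back-substitution gives c₁ = -1, c₂ = -2: w = (-1)·v₁ + (-2)·v₂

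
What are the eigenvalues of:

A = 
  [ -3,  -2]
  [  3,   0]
λ = (-3 + i√15)/2, (-3 - i√15)/2  (≈ -1.5 + 1.936i, -1.5 - 1.936i)

tr(A) = -3, det(A) = 6
Characteristic polynomial: λ² - tr(A)λ + det(A) = λ² + 3λ + 6
λ² + 3λ + 6 = 0  ⇒  λ = (-3 ± √((3)² - 4·(6)))/2 = (-3 ± √(-15))/2
  = (-3 + i√15)/2,  (-3 - i√15)/2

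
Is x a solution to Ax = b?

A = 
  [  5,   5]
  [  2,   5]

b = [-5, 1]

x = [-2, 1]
Yes

Ax = [-5, 1] = b ✓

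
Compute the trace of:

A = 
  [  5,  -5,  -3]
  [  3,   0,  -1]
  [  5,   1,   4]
9

tr(A) = 5 + 0 + 4 = 9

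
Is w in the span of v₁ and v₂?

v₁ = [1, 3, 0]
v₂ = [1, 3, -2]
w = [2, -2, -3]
No

Form the augmented matrix and row-reduce:
[v₁|v₂|w] = 
  [  1,   1,   2]
  [  3,   3,  -2]
  [  0,  -2,  -3]
R2 → R2 - (3)·R1
Swap R2 ↔ R3
REF = 
  [  1,   1,   2]
  [  0,  -2,  -3]
  [  0,   0,  -8]

Row 3 reads [0 0 | -8], i.e. 0 = -8, so the system is inconsistent and w ∉ span{v₁, v₂}.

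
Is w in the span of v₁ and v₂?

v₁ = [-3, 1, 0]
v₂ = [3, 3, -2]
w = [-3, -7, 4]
Yes

Form the augmented matrix and row-reduce:
[v₁|v₂|w] = 
  [ -3,   3,  -3]
  [  1,   3,  -7]
  [  0,  -2,   4]
R2 → R2 + (1/3)·R1
R3 → R3 + (1/2)·R2
REF = 
  [ -3,   3,  -3]
  [  0,   4,  -8]
  [  0,   0,   0]

No row of the form [0 0 | nonzero], so the system is consistent. Back-substitution gives c₁ = -1, c₂ = -2: w = (-1)·v₁ + (-2)·v₂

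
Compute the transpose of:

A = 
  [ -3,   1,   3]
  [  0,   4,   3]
Aᵀ = 
  [ -3,   0]
  [  1,   4]
  [  3,   3]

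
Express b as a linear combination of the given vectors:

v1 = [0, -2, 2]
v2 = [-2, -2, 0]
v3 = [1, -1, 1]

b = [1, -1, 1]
c1 = 0, c2 = 0, c3 = 1

b = 0·v1 + 0·v2 + 1·v3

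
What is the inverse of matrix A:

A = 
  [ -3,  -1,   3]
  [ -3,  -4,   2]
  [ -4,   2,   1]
det(A) = (-3)·((-4)(1) - (2)(2)) - (-1)·((-3)(1) - (2)(-4)) + (3)·((-3)(2) - (-4)(-4))
  = (-3)(-8) - (-1)(5) + (3)(-22)
  = -37
det(A) = -37 ≠ 0, so A is invertible.

Cofactors Cᵢⱼ = (-1)ⁱ⁺ʲ·Mᵢⱼ:
C = 
  [ -8,  -5, -22]
  [  7,   9,  10]
  [ 10,  -3,   9]

adj(A) = Cᵀ:
adj(A) = 
  [ -8,   7,  10]
  [ -5,   9,  -3]
  [-22,  10,   9]

A⁻¹ = (-1/37) · adj(A):
A⁻¹ = 
  [  8/37,  -7/37, -10/37]
  [  5/37,  -9/37,   3/37]
  [ 22/37, -10/37,  -9/37]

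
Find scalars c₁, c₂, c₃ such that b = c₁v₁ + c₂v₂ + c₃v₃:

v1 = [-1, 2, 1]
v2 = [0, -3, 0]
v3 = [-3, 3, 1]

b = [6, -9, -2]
c1 = 0, c2 = 1, c3 = -2

b = 0·v1 + 1·v2 + -2·v3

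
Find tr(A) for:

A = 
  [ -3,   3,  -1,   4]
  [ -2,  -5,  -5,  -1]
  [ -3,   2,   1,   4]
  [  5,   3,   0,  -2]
-9

tr(A) = -3 + -5 + 1 + -2 = -9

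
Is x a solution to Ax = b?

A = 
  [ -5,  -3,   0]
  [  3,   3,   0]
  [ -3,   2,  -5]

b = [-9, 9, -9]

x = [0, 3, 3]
Yes

Ax = [-9, 9, -9] = b ✓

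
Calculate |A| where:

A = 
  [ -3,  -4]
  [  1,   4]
For a 2×2 matrix, det = ad - bc = (-3)(4) - (-4)(1) = -8

det(A) = -8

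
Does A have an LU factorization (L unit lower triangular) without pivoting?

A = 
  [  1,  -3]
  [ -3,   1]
Yes.
A[1,1] = 1 ≠ 0, so Gaussian elimination proceeds without a row swap: multiplier ℓ₂₁ = (-3)/(1) = -3, and U[2,2] = 1 - (-3)(-3) = -8.
L = 
  [  1,   0]
  [ -3,   1]
U = 
  [  1,  -3]
  [  0,  -8]
Check row 2 of LU: [(-3)(1), (-3)(-3) + (-8)] = [-3, 1] = row 2 of A ✓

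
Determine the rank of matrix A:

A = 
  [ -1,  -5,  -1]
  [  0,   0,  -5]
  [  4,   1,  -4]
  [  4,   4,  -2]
rank(A) = 3

Row reduce:
R3 → R3 + (4)·R1
R4 → R4 + (4)·R1
Swap R2 ↔ R3
R4 → R4 - (16/19)·R2
R4 → R4 + (14/95)·R3
REF = 
  [ -1,  -5,  -1]
  [  0, -19,  -8]
  [  0,   0,  -5]
  [  0,   0,   0]
Pivot columns: 1, 2, 3 → 3 pivots.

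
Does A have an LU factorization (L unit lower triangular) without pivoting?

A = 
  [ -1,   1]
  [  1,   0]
Yes.
A[1,1] = -1 ≠ 0, so Gaussian elimination proceeds without a row swap: multiplier ℓ₂₁ = (1)/(-1) = -1, and U[2,2] = 0 - (-1)(1) = 1.
L = 
  [  1,   0]
  [ -1,   1]
U = 
  [ -1,   1]
  [  0,   1]
Check row 2 of LU: [(-1)(-1), (-1)(1) + 1] = [1, 0] = row 2 of A ✓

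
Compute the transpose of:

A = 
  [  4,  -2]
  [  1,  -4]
Aᵀ = 
  [  4,   1]
  [ -2,  -4]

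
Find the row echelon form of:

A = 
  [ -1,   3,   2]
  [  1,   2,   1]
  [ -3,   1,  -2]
Row operations:
R2 → R2 + (1)·R1
R3 → R3 - (3)·R1
R3 → R3 + (8/5)·R2

Resulting echelon form:
REF = 
  [   -1,     3,     2]
  [    0,     5,     3]
  [    0,     0, -16/5]

Rank = 3 (number of non-zero pivot rows).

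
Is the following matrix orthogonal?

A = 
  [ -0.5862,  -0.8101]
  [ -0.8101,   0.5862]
Yes

AᵀA = 
  [  0.9999,   0]
  [  0,   0.9999]
≈ I (equal to I up to the 4-dp rounding of the entries)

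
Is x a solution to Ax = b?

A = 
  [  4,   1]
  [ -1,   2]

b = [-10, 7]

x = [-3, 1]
No

Ax = [-11, 5] ≠ b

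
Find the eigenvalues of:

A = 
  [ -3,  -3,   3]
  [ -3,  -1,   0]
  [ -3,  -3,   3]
λ = 0, (-1 + √37)/2, (-1 - √37)/2  (≈ 0, 2.541, -3.541)

Characteristic polynomial: det(λI - A) = λ³ + λ² - 9λ
The constant term is 0, so λ = 0 is a root: p(λ) = λ(λ² + λ - 9)
λ² + λ - 9 = 0  ⇒  λ = (-1 ± √((1)² - 4·(-9)))/2 = (-1 ± √(37))/2
  = (-1 + √37)/2,  (-1 - √37)/2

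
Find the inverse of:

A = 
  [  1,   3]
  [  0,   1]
det(A) = (1)(1) - (3)(0) = 1
For a 2×2 matrix, A⁻¹ = (1/det(A)) · [[d, -b], [-c, a]]
    = (1) · [[1, -3], [0, 1]]

A⁻¹ = 
  [  1,  -3]
  [  0,   1]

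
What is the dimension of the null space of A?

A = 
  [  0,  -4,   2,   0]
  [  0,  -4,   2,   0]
nullity(A) = 3

Row reduce:
R2 → R2 - (1)·R1
REF = 
  [  0,  -4,   2,   0]
  [  0,   0,   0,   0]
Pivot columns: 2 → 1 pivot.
rank(A) = 1, so nullity(A) = 4 - 1 = 3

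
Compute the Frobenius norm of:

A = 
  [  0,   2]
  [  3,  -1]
||A||_F = 3.742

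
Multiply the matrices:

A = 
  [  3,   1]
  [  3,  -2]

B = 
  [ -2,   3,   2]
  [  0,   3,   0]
A is 2×2 and B is 2×3, so AB is 2×3. Each entry is (row of A)·(column of B):
AB[1,1] = (3)(-2) + (1)(0) = -6
AB[1,2] = (3)(3) + (1)(3) = 12
AB[1,3] = (3)(2) + (1)(0) = 6
AB[2,1] = (3)(-2) + (-2)(0) = -6
AB[2,2] = (3)(3) + (-2)(3) = 3
AB[2,3] = (3)(2) + (-2)(0) = 6

AB = 
  [ -6,  12,   6]
  [ -6,   3,   6]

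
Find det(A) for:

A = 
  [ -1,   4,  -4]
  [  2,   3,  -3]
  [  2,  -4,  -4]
88

Cofactor expansion along row 1:
det(A) = (-1)·((3)(-4) - (-3)(-4)) - (4)·((2)(-4) - (-3)(2)) + (-4)·((2)(-4) - (3)(2))
  = (-1)(-24) - (4)(-2) + (-4)(-14)
  = 88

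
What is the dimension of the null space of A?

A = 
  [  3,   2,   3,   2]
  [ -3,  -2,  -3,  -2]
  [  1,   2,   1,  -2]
nullity(A) = 2

Row reduce:
R2 → R2 + (1)·R1
R3 → R3 - (1/3)·R1
Swap R2 ↔ R3
REF = 
  [   3,    2,    3,    2]
  [   0,  4/3,    0, -8/3]
  [   0,    0,    0,    0]
Pivot columns: 1, 2 → 2 pivots.
rank(A) = 2, so nullity(A) = 4 - 2 = 2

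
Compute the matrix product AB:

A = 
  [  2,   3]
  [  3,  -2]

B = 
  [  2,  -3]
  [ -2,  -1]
A is 2×2 and B is 2×2, so AB is 2×2. Each entry is (row of A)·(column of B):
AB[1,1] = (2)(2) + (3)(-2) = -2
AB[1,2] = (2)(-3) + (3)(-1) = -9
AB[2,1] = (3)(2) + (-2)(-2) = 10
AB[2,2] = (3)(-3) + (-2)(-1) = -7

AB = 
  [ -2,  -9]
  [ 10,  -7]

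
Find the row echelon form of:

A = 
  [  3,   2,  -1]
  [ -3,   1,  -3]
Row operations:
R2 → R2 + (1)·R1

Resulting echelon form:
REF = 
  [  3,   2,  -1]
  [  0,   3,  -4]

Rank = 2 (number of non-zero pivot rows).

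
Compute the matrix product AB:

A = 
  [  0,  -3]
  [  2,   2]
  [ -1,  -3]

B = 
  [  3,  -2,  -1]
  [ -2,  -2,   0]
A is 3×2 and B is 2×3, so AB is 3×3. Each entry is (row of A)·(column of B):
AB[1,1] = (0)(3) + (-3)(-2) = 6
AB[1,2] = (0)(-2) + (-3)(-2) = 6
AB[1,3] = (0)(-1) + (-3)(0) = 0
AB[2,1] = (2)(3) + (2)(-2) = 2
AB[2,2] = (2)(-2) + (2)(-2) = -8
AB[2,3] = (2)(-1) + (2)(0) = -2
AB[3,1] = (-1)(3) + (-3)(-2) = 3
AB[3,2] = (-1)(-2) + (-3)(-2) = 8
AB[3,3] = (-1)(-1) + (-3)(0) = 1

AB = 
  [  6,   6,   0]
  [  2,  -8,  -2]
  [  3,   8,   1]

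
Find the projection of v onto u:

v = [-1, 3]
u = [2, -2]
v·u = (-1)(2) + (3)(-2) = -8
u·u = (2)² + (-2)² = 8
proj_u(v) = (v·u / u·u) × u = (-8/8) × u = (-1) × u

proj_u(v) = [-2, 2]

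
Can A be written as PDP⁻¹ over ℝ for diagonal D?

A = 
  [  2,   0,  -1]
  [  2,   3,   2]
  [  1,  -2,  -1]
No

Characteristic polynomial: det(λI - A) = λ³ - 4λ² + 6λ - 9
Testing integer divisors of the constant term: p(3) = 0, so (λ - 3) is a factor:
p(λ) = (λ - 3)(λ² - λ + 3)
λ² - λ + 3 = 0  ⇒  λ = (1 ± √((-1)² - 4·(3)))/2 = (1 ± √(-11))/2
  = (1 + i√11)/2,  (1 - i√11)/2
Eigenvalues: 3, (1 + i√11)/2, (1 - i√11)/2  (≈ 3, 0.5 + 1.658i, 0.5 - 1.658i)
Has complex eigenvalues (not diagonalizable over ℝ).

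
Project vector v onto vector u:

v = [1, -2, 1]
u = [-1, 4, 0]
proj_u(v) = [9/17, -36/17, 0]

v·u = (1)(-1) + (-2)(4) + (1)(0) = -9
u·u = (-1)² + (4)² + (0)² = 17
proj_u(v) = (v·u / u·u) × u = (-9/17) × u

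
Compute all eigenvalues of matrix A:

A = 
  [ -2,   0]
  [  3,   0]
λ = 0, -2

tr(A) = -2, det(A) = 0
Characteristic polynomial: λ² - tr(A)λ + det(A) = λ² + 2λ
λ² + 2λ = λ(λ + 2)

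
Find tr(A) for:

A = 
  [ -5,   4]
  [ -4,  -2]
-7

tr(A) = -5 + -2 = -7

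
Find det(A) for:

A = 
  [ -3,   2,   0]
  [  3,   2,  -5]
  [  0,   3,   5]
-105

Cofactor expansion along row 1:
det(A) = (-3)·((2)(5) - (-5)(3)) - (2)·((3)(5) - (-5)(0)) + (0)·((3)(3) - (2)(0))
  = (-3)(25) - (2)(15) + (0)(9)
  = -105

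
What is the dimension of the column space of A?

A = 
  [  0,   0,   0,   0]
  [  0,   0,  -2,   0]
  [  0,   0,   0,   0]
dim(Col(A)) = 1

Row reduce:
Swap R1 ↔ R2
REF = 
  [  0,   0,  -2,   0]
  [  0,   0,   0,   0]
  [  0,   0,   0,   0]
Pivot columns: 3 → 1 pivot.
dim(Col(A)) = number of pivot columns = 1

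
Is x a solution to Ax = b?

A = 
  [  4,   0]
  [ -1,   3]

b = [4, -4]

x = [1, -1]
Yes

Ax = [4, -4] = b ✓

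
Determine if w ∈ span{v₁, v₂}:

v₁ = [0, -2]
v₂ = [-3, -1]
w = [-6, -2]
Yes

Form the augmented matrix and row-reduce:
[v₁|v₂|w] = 
  [  0,  -3,  -6]
  [ -2,  -1,  -2]
Swap R1 ↔ R2
REF = 
  [ -2,  -1,  -2]
  [  0,  -3,  -6]

No row of the form [0 0 | nonzero], so the system is consistent. Back-substitution gives c₁ = 0, c₂ = 2: w = (0)·v₁ + (2)·v₂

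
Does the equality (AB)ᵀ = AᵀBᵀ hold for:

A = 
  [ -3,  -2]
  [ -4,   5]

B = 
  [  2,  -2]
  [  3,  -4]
No

(AB)ᵀ = 
  [-12,   7]
  [ 14, -12]

AᵀBᵀ = 
  [  2,   7]
  [-14, -26]

The two matrices differ, so (AB)ᵀ ≠ AᵀBᵀ in general. The correct identity is (AB)ᵀ = BᵀAᵀ.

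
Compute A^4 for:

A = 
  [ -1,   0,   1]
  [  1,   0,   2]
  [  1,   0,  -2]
A² = A·A:
A²[1,1] = (-1)(-1) + (0)(1) + (1)(1) = 2
A²[1,2] = (-1)(0) + (0)(0) + (1)(0) = 0
A²[1,3] = (-1)(1) + (0)(2) + (1)(-2) = -3
A²[2,1] = (1)(-1) + (0)(1) + (2)(1) = 1
A²[2,2] = (1)(0) + (0)(0) + (2)(0) = 0
A²[2,3] = (1)(1) + (0)(2) + (2)(-2) = -3
A²[3,1] = (1)(-1) + (0)(1) + (-2)(1) = -3
A²[3,2] = (1)(0) + (0)(0) + (-2)(0) = 0
A²[3,3] = (1)(1) + (0)(2) + (-2)(-2) = 5
A² = 
  [  2,   0,  -3]
  [  1,   0,  -3]
  [ -3,   0,   5]

A^3 = A^2·A:
A^3[1,1] = (2)(-1) + (0)(1) + (-3)(1) = -5
A^3[1,2] = (2)(0) + (0)(0) + (-3)(0) = 0
A^3[1,3] = (2)(1) + (0)(2) + (-3)(-2) = 8
A^3[2,1] = (1)(-1) + (0)(1) + (-3)(1) = -4
A^3[2,2] = (1)(0) + (0)(0) + (-3)(0) = 0
A^3[2,3] = (1)(1) + (0)(2) + (-3)(-2) = 7
A^3[3,1] = (-3)(-1) + (0)(1) + (5)(1) = 8
A^3[3,2] = (-3)(0) + (0)(0) + (5)(0) = 0
A^3[3,3] = (-3)(1) + (0)(2) + (5)(-2) = -13
A^3 = 
  [ -5,   0,   8]
  [ -4,   0,   7]
  [  8,   0, -13]

A^4 = A^3·A:
A^4[1,1] = (-5)(-1) + (0)(1) + (8)(1) = 13
A^4[1,2] = (-5)(0) + (0)(0) + (8)(0) = 0
A^4[1,3] = (-5)(1) + (0)(2) + (8)(-2) = -21
A^4[2,1] = (-4)(-1) + (0)(1) + (7)(1) = 11
A^4[2,2] = (-4)(0) + (0)(0) + (7)(0) = 0
A^4[2,3] = (-4)(1) + (0)(2) + (7)(-2) = -18
A^4[3,1] = (8)(-1) + (0)(1) + (-13)(1) = -21
A^4[3,2] = (8)(0) + (0)(0) + (-13)(0) = 0
A^4[3,3] = (8)(1) + (0)(2) + (-13)(-2) = 34
A^4 = 
  [ 13,   0, -21]
  [ 11,   0, -18]
  [-21,   0,  34]

Therefore
A^4 = 
  [ 13,   0, -21]
  [ 11,   0, -18]
  [-21,   0,  34]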